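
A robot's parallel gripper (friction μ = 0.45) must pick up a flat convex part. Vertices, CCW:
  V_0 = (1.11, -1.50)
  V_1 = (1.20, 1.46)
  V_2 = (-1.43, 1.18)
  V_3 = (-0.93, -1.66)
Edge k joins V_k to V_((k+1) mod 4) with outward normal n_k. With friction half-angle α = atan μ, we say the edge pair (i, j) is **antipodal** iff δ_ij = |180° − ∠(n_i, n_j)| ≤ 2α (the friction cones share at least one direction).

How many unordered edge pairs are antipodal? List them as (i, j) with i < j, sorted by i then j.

count = 2; pairs: (0,2), (1,3)

α = atan 0.45 = 24.23°;  2α = 48.46°
n_0 = (+0.9995, -0.0304)
n_1 = (-0.1059, +0.9944)
n_2 = (-0.9849, -0.1734)
n_3 = (+0.0782, -0.9969)
  (0,1): δ = 82.18°  ·
  (0,2): δ = 11.73°  ✓
  (0,3): δ = 96.23°  ·
  (1,2): δ = 86.09°  ·
  (1,3): δ = 1.59°  ✓
  (2,3): δ = 95.50°  ·
antipodal pairs: 2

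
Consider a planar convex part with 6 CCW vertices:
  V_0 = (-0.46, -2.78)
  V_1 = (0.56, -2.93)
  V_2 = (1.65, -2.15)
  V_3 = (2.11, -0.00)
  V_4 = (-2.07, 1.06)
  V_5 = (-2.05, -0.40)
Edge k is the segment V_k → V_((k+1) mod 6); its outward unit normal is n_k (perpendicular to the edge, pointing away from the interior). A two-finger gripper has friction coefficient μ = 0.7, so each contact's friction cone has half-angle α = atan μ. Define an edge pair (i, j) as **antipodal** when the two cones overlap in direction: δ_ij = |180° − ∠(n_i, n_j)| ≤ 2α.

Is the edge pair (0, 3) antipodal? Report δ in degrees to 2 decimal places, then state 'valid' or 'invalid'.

δ = 5.86°, valid

α = atan 0.7 = 34.99°;  2α = 69.98°
edge 0: e_0 = (+1.02, -0.15);  n_0 = (-0.1455, -0.9894)
edge 3: e_3 = (-4.18, +1.06);  n_3 = (+0.2458, +0.9693)
∠(n_0, n_3) = 174.14°
δ = |180° − 174.14°| = 5.86°
5.86° ≤ 2α = 69.98°  →  valid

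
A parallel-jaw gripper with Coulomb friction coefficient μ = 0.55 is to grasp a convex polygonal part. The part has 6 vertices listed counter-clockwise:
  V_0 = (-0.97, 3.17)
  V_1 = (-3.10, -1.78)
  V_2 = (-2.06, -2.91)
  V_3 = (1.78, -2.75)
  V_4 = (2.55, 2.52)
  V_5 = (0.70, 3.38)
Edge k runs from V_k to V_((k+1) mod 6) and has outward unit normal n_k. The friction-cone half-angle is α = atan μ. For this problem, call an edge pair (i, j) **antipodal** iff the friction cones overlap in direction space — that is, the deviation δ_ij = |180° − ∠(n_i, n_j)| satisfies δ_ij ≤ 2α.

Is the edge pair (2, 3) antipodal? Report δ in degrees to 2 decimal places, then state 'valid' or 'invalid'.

δ = 100.70°, invalid

α = atan 0.55 = 28.81°;  2α = 57.62°
edge 2: e_2 = (+3.84, +0.16);  n_2 = (+0.0416, -0.9991)
edge 3: e_3 = (+0.77, +5.27);  n_3 = (+0.9895, -0.1446)
∠(n_2, n_3) = 79.30°
δ = |180° − 79.30°| = 100.70°
100.70° > 2α = 57.62°  →  invalid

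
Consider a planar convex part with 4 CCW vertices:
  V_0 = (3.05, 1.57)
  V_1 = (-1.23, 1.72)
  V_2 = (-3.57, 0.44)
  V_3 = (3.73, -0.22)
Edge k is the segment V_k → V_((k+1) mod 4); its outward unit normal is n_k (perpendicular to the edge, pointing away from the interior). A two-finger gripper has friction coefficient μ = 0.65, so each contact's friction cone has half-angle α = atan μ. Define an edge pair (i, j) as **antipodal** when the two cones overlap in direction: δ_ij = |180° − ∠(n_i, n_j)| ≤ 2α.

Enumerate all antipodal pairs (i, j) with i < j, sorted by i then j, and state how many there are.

count = 3; pairs: (0,2), (1,2), (2,3)

α = atan 0.65 = 33.02°;  2α = 66.05°
n_0 = (+0.0350, +0.9994)
n_1 = (-0.4799, +0.8773)
n_2 = (-0.0900, -0.9959)
n_3 = (+0.9348, +0.3551)
  (0,1): δ = 149.31°  ·
  (0,2): δ = 3.16°  ✓
  (0,3): δ = 112.81°  ·
  (1,2): δ = 33.85°  ✓
  (1,3): δ = 82.12°  ·
  (2,3): δ = 64.03°  ✓
antipodal pairs: 3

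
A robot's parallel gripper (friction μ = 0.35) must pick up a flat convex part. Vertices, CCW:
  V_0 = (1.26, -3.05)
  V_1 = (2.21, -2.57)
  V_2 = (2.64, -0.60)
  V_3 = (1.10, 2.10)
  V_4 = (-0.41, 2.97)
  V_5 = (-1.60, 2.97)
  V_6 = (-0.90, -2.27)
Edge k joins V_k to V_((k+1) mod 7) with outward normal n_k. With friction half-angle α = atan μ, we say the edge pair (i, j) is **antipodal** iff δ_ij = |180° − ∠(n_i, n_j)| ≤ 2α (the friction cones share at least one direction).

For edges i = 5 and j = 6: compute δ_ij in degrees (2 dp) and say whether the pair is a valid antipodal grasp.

δ = 117.46°, invalid

α = atan 0.35 = 19.29°;  2α = 38.58°
edge 5: e_5 = (+0.70, -5.24);  n_5 = (-0.9912, -0.1324)
edge 6: e_6 = (+2.16, -0.78);  n_6 = (-0.3396, -0.9406)
∠(n_5, n_6) = 62.54°
δ = |180° − 62.54°| = 117.46°
117.46° > 2α = 38.58°  →  invalid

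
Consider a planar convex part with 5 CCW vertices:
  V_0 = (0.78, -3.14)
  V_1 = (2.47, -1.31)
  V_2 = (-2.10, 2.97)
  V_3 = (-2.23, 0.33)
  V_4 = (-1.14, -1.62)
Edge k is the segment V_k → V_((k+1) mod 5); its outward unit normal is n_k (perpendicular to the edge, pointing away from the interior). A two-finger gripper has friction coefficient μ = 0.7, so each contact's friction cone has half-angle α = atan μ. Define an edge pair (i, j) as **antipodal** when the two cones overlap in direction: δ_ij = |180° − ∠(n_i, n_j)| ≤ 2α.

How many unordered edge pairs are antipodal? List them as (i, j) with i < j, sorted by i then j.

α = atan 0.7 = 34.99°;  2α = 69.98°
n_0 = (+0.7346, -0.6784)
n_1 = (+0.6836, +0.7299)
n_2 = (-0.9988, +0.0492)
n_3 = (-0.8729, -0.4879)
n_4 = (-0.6207, -0.7840)
  (0,1): δ = 90.40°  ·
  (0,2): δ = 39.90°  ✓
  (0,3): δ = 71.93°  ·
  (0,4): δ = 94.35°  ·
  (1,2): δ = 49.70°  ✓
  (1,3): δ = 17.67°  ✓
  (1,4): δ = 4.76°  ✓
  (2,3): δ = 147.98°  ·
  (2,4): δ = 125.55°  ·
  (3,4): δ = 157.57°  ·
antipodal pairs: 4

count = 4; pairs: (0,2), (1,2), (1,3), (1,4)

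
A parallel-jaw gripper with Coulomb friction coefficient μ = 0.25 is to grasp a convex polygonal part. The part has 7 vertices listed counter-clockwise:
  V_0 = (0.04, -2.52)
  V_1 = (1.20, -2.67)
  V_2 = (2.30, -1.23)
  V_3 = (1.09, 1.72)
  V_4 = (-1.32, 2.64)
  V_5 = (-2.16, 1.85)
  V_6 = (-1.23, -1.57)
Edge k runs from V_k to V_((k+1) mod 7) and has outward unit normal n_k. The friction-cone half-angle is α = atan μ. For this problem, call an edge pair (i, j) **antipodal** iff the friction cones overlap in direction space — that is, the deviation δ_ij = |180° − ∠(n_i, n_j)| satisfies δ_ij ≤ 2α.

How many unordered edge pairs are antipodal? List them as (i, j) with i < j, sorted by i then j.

count = 4; pairs: (0,3), (1,4), (2,5), (3,6)

α = atan 0.25 = 14.04°;  2α = 28.07°
n_0 = (-0.1282, -0.9917)
n_1 = (+0.7947, -0.6070)
n_2 = (+0.9252, +0.3795)
n_3 = (+0.3566, +0.9342)
n_4 = (-0.6851, +0.7285)
n_5 = (-0.9650, -0.2624)
n_6 = (-0.5990, -0.8008)
  (0,1): δ = 120.01°  ·
  (0,2): δ = 60.33°  ·
  (0,3): δ = 13.53°  ✓
  (0,4): δ = 50.61°  ·
  (0,5): δ = 112.58°  ·
  (0,6): δ = 150.57°  ·
  (1,2): δ = 120.32°  ·
  (1,3): δ = 73.52°  ·
  (1,4): δ = 9.38°  ✓
  (1,5): δ = 52.59°  ·
  (1,6): δ = 90.58°  ·
  (2,3): δ = 133.20°  ·
  (2,4): δ = 69.06°  ·
  (2,5): δ = 7.09°  ✓
  (2,6): δ = 30.90°  ·
  (3,4): δ = 115.86°  ·
  (3,5): δ = 53.89°  ·
  (3,6): δ = 15.90°  ✓
  (4,5): δ = 118.03°  ·
  (4,6): δ = 80.04°  ·
  (5,6): δ = 142.01°  ·
antipodal pairs: 4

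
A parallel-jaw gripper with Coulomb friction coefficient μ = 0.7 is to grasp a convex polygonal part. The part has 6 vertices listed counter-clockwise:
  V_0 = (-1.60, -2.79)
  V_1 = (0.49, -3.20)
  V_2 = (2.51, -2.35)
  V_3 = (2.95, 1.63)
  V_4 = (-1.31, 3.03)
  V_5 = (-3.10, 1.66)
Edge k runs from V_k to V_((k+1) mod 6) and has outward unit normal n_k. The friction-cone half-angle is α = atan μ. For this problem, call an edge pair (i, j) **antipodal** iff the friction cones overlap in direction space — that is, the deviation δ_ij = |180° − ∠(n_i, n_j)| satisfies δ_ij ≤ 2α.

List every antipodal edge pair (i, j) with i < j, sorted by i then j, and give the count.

α = atan 0.7 = 34.99°;  2α = 69.98°
n_0 = (-0.1925, -0.9813)
n_1 = (+0.3879, -0.9217)
n_2 = (+0.9939, -0.1099)
n_3 = (+0.3122, +0.9500)
n_4 = (-0.6078, +0.7941)
n_5 = (-0.9476, -0.3194)
  (0,1): δ = 146.08°  ·
  (0,2): δ = 85.21°  ·
  (0,3): δ = 7.09°  ✓
  (0,4): δ = 48.53°  ✓
  (0,5): δ = 119.73°  ·
  (1,2): δ = 119.13°  ·
  (1,3): δ = 41.01°  ✓
  (1,4): δ = 14.61°  ✓
  (1,5): δ = 85.81°  ·
  (2,3): δ = 101.88°  ·
  (2,4): δ = 46.26°  ✓
  (2,5): δ = 24.94°  ✓
  (3,4): δ = 124.38°  ·
  (3,5): δ = 53.18°  ✓
  (4,5): δ = 108.80°  ·
antipodal pairs: 7

count = 7; pairs: (0,3), (0,4), (1,3), (1,4), (2,4), (2,5), (3,5)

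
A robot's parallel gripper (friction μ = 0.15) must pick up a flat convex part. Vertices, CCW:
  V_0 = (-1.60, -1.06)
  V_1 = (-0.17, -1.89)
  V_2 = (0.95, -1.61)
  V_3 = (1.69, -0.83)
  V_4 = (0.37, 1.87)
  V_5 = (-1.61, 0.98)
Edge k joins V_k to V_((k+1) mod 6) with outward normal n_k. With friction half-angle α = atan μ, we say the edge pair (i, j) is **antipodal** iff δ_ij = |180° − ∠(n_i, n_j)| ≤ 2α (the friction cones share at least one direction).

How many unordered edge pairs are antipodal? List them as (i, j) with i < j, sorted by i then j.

α = atan 0.15 = 8.53°;  2α = 17.06°
n_0 = (-0.5020, -0.8649)
n_1 = (+0.2425, -0.9701)
n_2 = (+0.7255, -0.6883)
n_3 = (+0.8984, +0.4392)
n_4 = (-0.4100, +0.9121)
n_5 = (-1.0000, -0.0049)
  (0,1): δ = 135.83°  ·
  (0,2): δ = 103.36°  ·
  (0,3): δ = 33.81°  ·
  (0,4): δ = 54.34°  ·
  (0,5): δ = 120.41°  ·
  (1,2): δ = 147.53°  ·
  (1,3): δ = 77.98°  ·
  (1,4): δ = 10.17°  ✓
  (1,5): δ = 76.24°  ·
  (2,3): δ = 110.45°  ·
  (2,4): δ = 22.30°  ·
  (2,5): δ = 43.77°  ·
  (3,4): δ = 91.85°  ·
  (3,5): δ = 25.77°  ·
  (4,5): δ = 113.92°  ·
antipodal pairs: 1

count = 1; pairs: (1,4)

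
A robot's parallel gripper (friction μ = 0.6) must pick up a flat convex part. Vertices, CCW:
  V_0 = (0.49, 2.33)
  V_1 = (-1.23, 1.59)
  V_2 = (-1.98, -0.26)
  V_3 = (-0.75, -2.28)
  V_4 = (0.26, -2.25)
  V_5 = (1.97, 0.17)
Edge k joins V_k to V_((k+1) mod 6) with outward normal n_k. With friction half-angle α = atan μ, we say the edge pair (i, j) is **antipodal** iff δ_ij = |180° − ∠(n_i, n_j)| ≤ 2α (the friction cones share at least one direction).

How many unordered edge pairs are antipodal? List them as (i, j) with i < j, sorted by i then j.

count = 6; pairs: (0,3), (0,4), (1,4), (1,5), (2,5), (3,5)

α = atan 0.6 = 30.96°;  2α = 61.93°
n_0 = (-0.3952, +0.9186)
n_1 = (-0.9267, +0.3757)
n_2 = (-0.8541, -0.5201)
n_3 = (+0.0297, -0.9996)
n_4 = (+0.8167, -0.5771)
n_5 = (+0.8249, +0.5652)
  (0,1): δ = 135.35°  ·
  (0,2): δ = 81.94°  ·
  (0,3): δ = 21.58°  ✓
  (0,4): δ = 31.48°  ✓
  (0,5): δ = 101.14°  ·
  (1,2): δ = 126.59°  ·
  (1,3): δ = 66.23°  ·
  (1,4): δ = 13.18°  ✓
  (1,5): δ = 56.49°  ✓
  (2,3): δ = 119.64°  ·
  (2,4): δ = 66.58°  ·
  (2,5): δ = 3.08°  ✓
  (3,4): δ = 126.95°  ·
  (3,5): δ = 57.28°  ✓
  (4,5): δ = 110.34°  ·
antipodal pairs: 6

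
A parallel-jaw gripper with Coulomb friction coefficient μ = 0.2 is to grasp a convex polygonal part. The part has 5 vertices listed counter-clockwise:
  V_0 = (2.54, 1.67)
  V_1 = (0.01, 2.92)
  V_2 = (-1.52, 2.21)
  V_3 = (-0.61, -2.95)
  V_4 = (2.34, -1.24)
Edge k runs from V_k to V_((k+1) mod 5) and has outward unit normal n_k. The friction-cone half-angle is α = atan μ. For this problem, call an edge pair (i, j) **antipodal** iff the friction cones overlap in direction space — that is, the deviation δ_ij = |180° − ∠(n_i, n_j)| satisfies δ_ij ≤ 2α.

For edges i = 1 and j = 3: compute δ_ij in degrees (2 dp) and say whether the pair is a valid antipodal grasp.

δ = 5.21°, valid

α = atan 0.2 = 11.31°;  2α = 22.62°
edge 1: e_1 = (-1.53, -0.71);  n_1 = (-0.4209, +0.9071)
edge 3: e_3 = (+2.95, +1.71);  n_3 = (+0.5015, -0.8652)
∠(n_1, n_3) = 174.79°
δ = |180° − 174.79°| = 5.21°
5.21° ≤ 2α = 22.62°  →  valid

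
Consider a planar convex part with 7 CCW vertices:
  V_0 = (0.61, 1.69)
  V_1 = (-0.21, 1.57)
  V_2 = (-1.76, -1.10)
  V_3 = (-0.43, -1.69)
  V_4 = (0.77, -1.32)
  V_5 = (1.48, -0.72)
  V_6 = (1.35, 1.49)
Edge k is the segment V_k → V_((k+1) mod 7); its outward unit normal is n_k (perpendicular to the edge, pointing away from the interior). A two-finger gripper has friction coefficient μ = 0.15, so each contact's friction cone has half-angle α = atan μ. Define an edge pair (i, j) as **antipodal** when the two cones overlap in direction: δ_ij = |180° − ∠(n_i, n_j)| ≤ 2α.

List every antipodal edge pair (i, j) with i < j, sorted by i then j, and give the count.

count = 2; pairs: (0,3), (2,6)

α = atan 0.15 = 8.53°;  2α = 17.06°
n_0 = (-0.1448, +0.9895)
n_1 = (-0.8648, +0.5021)
n_2 = (-0.4055, -0.9141)
n_3 = (+0.2946, -0.9556)
n_4 = (+0.6455, -0.7638)
n_5 = (+0.9983, +0.0587)
n_6 = (+0.2609, +0.9654)
  (0,1): δ = 128.46°  ·
  (0,2): δ = 32.25°  ·
  (0,3): δ = 8.81°  ✓
  (0,4): δ = 31.87°  ·
  (0,5): δ = 85.04°  ·
  (0,6): δ = 156.55°  ·
  (1,2): δ = 83.79°  ·
  (1,3): δ = 42.73°  ·
  (1,4): δ = 19.66°  ·
  (1,5): δ = 33.50°  ·
  (1,6): δ = 105.01°  ·
  (2,3): δ = 138.94°  ·
  (2,4): δ = 115.88°  ·
  (2,5): δ = 62.71°  ·
  (2,6): δ = 8.80°  ✓
  (3,4): δ = 156.94°  ·
  (3,5): δ = 103.77°  ·
  (3,6): δ = 32.26°  ·
  (4,5): δ = 126.83°  ·
  (4,6): δ = 55.32°  ·
  (5,6): δ = 108.49°  ·
antipodal pairs: 2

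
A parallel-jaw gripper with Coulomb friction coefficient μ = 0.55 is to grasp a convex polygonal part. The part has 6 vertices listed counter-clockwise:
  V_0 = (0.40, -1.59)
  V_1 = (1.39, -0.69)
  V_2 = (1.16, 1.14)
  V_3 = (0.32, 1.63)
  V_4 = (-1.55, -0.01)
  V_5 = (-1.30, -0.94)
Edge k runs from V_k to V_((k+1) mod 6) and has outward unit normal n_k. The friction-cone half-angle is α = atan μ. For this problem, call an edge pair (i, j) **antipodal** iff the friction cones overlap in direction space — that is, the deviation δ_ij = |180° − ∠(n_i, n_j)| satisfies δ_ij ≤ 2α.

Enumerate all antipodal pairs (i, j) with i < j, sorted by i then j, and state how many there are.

α = atan 0.55 = 28.81°;  2α = 57.62°
n_0 = (+0.6727, -0.7399)
n_1 = (+0.9922, +0.1247)
n_2 = (+0.5039, +0.8638)
n_3 = (-0.6594, +0.7518)
n_4 = (-0.9657, -0.2596)
n_5 = (-0.3571, -0.9341)
  (0,1): δ = 125.11°  ·
  (0,2): δ = 72.53°  ·
  (0,3): δ = 1.02°  ✓
  (0,4): δ = 62.77°  ·
  (0,5): δ = 116.80°  ·
  (1,2): δ = 127.42°  ·
  (1,3): δ = 55.91°  ✓
  (1,4): δ = 7.88°  ✓
  (1,5): δ = 61.91°  ·
  (2,3): δ = 108.49°  ·
  (2,4): δ = 44.70°  ✓
  (2,5): δ = 9.33°  ✓
  (3,4): δ = 116.20°  ·
  (3,5): δ = 62.18°  ·
  (4,5): δ = 125.97°  ·
antipodal pairs: 5

count = 5; pairs: (0,3), (1,3), (1,4), (2,4), (2,5)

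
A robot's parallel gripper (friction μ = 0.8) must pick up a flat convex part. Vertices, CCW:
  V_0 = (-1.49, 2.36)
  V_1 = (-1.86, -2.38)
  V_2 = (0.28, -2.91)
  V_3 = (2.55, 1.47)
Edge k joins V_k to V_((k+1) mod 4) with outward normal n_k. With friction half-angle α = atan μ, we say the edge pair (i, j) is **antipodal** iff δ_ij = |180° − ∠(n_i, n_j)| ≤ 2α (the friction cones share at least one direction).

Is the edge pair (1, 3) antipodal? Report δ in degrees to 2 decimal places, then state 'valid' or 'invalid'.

α = atan 0.8 = 38.66°;  2α = 77.32°
edge 1: e_1 = (+2.14, -0.53);  n_1 = (-0.2404, -0.9707)
edge 3: e_3 = (-4.04, +0.89);  n_3 = (+0.2151, +0.9766)
∠(n_1, n_3) = 178.51°
δ = |180° − 178.51°| = 1.49°
1.49° ≤ 2α = 77.32°  →  valid

δ = 1.49°, valid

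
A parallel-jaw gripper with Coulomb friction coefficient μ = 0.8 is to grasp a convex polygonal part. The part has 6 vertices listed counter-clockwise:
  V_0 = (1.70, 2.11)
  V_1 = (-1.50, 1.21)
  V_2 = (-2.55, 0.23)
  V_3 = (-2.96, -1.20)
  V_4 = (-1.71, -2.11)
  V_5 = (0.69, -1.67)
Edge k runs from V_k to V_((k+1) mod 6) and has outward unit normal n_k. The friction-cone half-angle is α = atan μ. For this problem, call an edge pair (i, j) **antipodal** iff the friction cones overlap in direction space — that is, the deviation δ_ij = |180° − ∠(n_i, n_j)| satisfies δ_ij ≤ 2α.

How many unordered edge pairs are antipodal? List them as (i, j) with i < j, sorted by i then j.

count = 8; pairs: (0,3), (0,4), (0,5), (1,4), (1,5), (2,4), (2,5), (3,5)

α = atan 0.8 = 38.66°;  2α = 77.32°
n_0 = (-0.2707, +0.9627)
n_1 = (-0.6823, +0.7311)
n_2 = (-0.9613, +0.2756)
n_3 = (-0.5886, -0.8085)
n_4 = (+0.1803, -0.9836)
n_5 = (+0.9661, -0.2581)
  (0,1): δ = 152.68°  ·
  (0,2): δ = 121.71°  ·
  (0,3): δ = 51.76°  ✓
  (0,4): δ = 5.32°  ✓
  (0,5): δ = 59.33°  ✓
  (1,2): δ = 149.02°  ·
  (1,3): δ = 79.08°  ·
  (1,4): δ = 32.64°  ✓
  (1,5): δ = 32.02°  ✓
  (2,3): δ = 110.06°  ·
  (2,4): δ = 63.61°  ✓
  (2,5): δ = 1.04°  ✓
  (3,4): δ = 133.56°  ·
  (3,5): δ = 68.91°  ✓
  (4,5): δ = 115.35°  ·
antipodal pairs: 8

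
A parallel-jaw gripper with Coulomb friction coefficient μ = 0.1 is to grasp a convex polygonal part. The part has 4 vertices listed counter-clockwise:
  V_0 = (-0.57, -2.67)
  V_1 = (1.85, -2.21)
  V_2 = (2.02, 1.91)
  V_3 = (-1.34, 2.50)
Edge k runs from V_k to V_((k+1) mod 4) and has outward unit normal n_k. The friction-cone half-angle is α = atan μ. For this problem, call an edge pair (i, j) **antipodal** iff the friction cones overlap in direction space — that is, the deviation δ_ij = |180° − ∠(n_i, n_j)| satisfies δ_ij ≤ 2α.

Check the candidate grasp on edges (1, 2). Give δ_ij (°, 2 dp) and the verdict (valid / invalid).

δ = 97.60°, invalid

α = atan 0.1 = 5.71°;  2α = 11.42°
edge 1: e_1 = (+0.17, +4.12);  n_1 = (+0.9991, -0.0412)
edge 2: e_2 = (-3.36, +0.59);  n_2 = (+0.1729, +0.9849)
∠(n_1, n_2) = 82.40°
δ = |180° − 82.40°| = 97.60°
97.60° > 2α = 11.42°  →  invalid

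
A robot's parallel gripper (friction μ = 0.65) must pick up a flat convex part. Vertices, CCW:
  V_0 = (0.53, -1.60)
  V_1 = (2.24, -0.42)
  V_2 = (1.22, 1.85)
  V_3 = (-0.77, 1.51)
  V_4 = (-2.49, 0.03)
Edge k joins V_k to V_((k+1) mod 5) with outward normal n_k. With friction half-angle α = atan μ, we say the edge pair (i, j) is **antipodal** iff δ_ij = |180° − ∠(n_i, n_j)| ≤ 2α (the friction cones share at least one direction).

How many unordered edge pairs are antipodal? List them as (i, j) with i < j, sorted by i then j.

α = atan 0.65 = 33.02°;  2α = 66.05°
n_0 = (+0.5680, -0.8231)
n_1 = (+0.9121, +0.4099)
n_2 = (-0.1684, +0.9857)
n_3 = (-0.6522, +0.7580)
n_4 = (-0.4750, -0.8800)
  (0,1): δ = 100.41°  ·
  (0,2): δ = 24.91°  ✓
  (0,3): δ = 6.10°  ✓
  (0,4): δ = 117.03°  ·
  (1,2): δ = 104.50°  ·
  (1,3): δ = 73.49°  ·
  (1,4): δ = 37.45°  ✓
  (2,3): δ = 148.98°  ·
  (2,4): δ = 38.05°  ✓
  (3,4): δ = 69.07°  ·
antipodal pairs: 4

count = 4; pairs: (0,2), (0,3), (1,4), (2,4)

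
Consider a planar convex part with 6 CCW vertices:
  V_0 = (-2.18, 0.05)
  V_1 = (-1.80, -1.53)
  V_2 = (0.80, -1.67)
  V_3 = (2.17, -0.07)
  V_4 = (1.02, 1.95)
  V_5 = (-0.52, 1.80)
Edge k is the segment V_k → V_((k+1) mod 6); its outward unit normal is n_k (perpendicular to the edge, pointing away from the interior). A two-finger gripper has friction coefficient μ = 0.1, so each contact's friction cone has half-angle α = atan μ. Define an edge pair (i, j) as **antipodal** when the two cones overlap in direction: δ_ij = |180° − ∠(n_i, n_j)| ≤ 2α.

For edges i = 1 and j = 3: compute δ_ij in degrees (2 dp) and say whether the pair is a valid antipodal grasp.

α = atan 0.1 = 5.71°;  2α = 11.42°
edge 1: e_1 = (+2.60, -0.14);  n_1 = (-0.0538, -0.9986)
edge 3: e_3 = (-1.15, +2.02);  n_3 = (+0.8690, +0.4947)
∠(n_1, n_3) = 122.74°
δ = |180° − 122.74°| = 57.26°
57.26° > 2α = 11.42°  →  invalid

δ = 57.26°, invalid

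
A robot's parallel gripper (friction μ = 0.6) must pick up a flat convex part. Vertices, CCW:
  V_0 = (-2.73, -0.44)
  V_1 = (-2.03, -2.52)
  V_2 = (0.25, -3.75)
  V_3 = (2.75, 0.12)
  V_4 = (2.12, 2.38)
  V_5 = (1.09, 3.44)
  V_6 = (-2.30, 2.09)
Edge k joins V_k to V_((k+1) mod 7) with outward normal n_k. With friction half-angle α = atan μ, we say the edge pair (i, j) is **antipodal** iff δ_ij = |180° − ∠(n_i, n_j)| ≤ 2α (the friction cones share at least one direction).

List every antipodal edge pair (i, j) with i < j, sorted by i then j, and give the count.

α = atan 0.6 = 30.96°;  2α = 61.93°
n_0 = (-0.9478, -0.3190)
n_1 = (-0.4748, -0.8801)
n_2 = (+0.8400, -0.5426)
n_3 = (+0.9633, +0.2685)
n_4 = (+0.7172, +0.6969)
n_5 = (-0.3700, +0.9290)
n_6 = (-0.9859, +0.1676)
  (0,1): δ = 136.95°  ·
  (0,2): δ = 51.46°  ✓
  (0,3): δ = 3.02°  ✓
  (0,4): δ = 25.58°  ✓
  (0,5): δ = 93.11°  ·
  (0,6): δ = 151.75°  ·
  (1,2): δ = 94.52°  ·
  (1,3): δ = 46.08°  ✓
  (1,4): δ = 17.48°  ✓
  (1,5): δ = 50.06°  ✓
  (1,6): δ = 108.70°  ·
  (2,3): δ = 131.56°  ·
  (2,4): δ = 102.96°  ·
  (2,5): δ = 35.42°  ✓
  (2,6): δ = 23.22°  ✓
  (3,4): δ = 151.40°  ·
  (3,5): δ = 83.86°  ·
  (3,6): δ = 25.22°  ✓
  (4,5): δ = 112.46°  ·
  (4,6): δ = 53.82°  ✓
  (5,6): δ = 121.36°  ·
antipodal pairs: 10

count = 10; pairs: (0,2), (0,3), (0,4), (1,3), (1,4), (1,5), (2,5), (2,6), (3,6), (4,6)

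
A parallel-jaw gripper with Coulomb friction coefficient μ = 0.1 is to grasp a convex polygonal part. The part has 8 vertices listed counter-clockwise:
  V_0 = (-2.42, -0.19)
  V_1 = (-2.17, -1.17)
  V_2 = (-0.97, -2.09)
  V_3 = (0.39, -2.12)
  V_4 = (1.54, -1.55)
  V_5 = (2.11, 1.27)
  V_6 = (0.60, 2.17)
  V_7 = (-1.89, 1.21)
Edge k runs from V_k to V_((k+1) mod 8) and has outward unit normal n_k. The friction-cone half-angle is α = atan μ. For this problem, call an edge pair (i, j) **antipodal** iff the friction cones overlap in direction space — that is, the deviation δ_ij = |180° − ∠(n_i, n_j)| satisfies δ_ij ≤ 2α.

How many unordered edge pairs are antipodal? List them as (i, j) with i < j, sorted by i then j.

count = 3; pairs: (1,5), (3,6), (4,7)

α = atan 0.1 = 5.71°;  2α = 11.42°
n_0 = (-0.9690, -0.2472)
n_1 = (-0.6084, -0.7936)
n_2 = (-0.0221, -0.9998)
n_3 = (+0.4441, -0.8960)
n_4 = (+0.9802, -0.1981)
n_5 = (+0.5120, +0.8590)
n_6 = (-0.3597, +0.9331)
n_7 = (-0.9352, +0.3541)
  (0,1): δ = 141.79°  ·
  (0,2): δ = 105.57°  ·
  (0,3): δ = 77.95°  ·
  (0,4): δ = 25.74°  ·
  (0,5): δ = 44.89°  ·
  (0,6): δ = 96.77°  ·
  (0,7): δ = 144.95°  ·
  (1,2): δ = 143.79°  ·
  (1,3): δ = 116.16°  ·
  (1,4): δ = 63.95°  ·
  (1,5): δ = 6.68°  ✓
  (1,6): δ = 58.56°  ·
  (1,7): δ = 106.74°  ·
  (2,3): δ = 152.37°  ·
  (2,4): δ = 100.16°  ·
  (2,5): δ = 29.53°  ·
  (2,6): δ = 22.35°  ·
  (2,7): δ = 70.53°  ·
  (3,4): δ = 127.79°  ·
  (3,5): δ = 57.16°  ·
  (3,6): δ = 5.28°  ✓
  (3,7): δ = 42.90°  ·
  (4,5): δ = 109.37°  ·
  (4,6): δ = 57.49°  ·
  (4,7): δ = 9.31°  ✓
  (5,6): δ = 128.12°  ·
  (5,7): δ = 79.94°  ·
  (6,7): δ = 131.82°  ·
antipodal pairs: 3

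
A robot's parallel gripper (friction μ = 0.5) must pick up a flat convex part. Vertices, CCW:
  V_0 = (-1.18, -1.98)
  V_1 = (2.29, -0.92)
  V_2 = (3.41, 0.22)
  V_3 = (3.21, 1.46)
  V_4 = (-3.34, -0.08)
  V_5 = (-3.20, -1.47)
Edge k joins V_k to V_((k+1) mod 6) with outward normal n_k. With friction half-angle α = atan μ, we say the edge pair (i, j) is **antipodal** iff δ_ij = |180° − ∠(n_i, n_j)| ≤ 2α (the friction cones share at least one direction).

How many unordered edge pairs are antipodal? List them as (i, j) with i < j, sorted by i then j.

α = atan 0.5 = 26.57°;  2α = 53.13°
n_0 = (+0.2921, -0.9564)
n_1 = (+0.7133, -0.7008)
n_2 = (+0.9872, +0.1592)
n_3 = (-0.2289, +0.9735)
n_4 = (-0.9950, -0.1002)
n_5 = (-0.2448, -0.9696)
  (0,1): δ = 151.48°  ·
  (0,2): δ = 97.82°  ·
  (0,3): δ = 3.76°  ✓
  (0,4): δ = 78.76°  ·
  (0,5): δ = 148.84°  ·
  (1,2): δ = 126.34°  ·
  (1,3): δ = 32.28°  ✓
  (1,4): δ = 50.24°  ✓
  (1,5): δ = 120.32°  ·
  (2,3): δ = 85.93°  ·
  (2,4): δ = 3.41°  ✓
  (2,5): δ = 66.67°  ·
  (3,4): δ = 97.48°  ·
  (3,5): δ = 27.40°  ✓
  (4,5): δ = 109.92°  ·
antipodal pairs: 5

count = 5; pairs: (0,3), (1,3), (1,4), (2,4), (3,5)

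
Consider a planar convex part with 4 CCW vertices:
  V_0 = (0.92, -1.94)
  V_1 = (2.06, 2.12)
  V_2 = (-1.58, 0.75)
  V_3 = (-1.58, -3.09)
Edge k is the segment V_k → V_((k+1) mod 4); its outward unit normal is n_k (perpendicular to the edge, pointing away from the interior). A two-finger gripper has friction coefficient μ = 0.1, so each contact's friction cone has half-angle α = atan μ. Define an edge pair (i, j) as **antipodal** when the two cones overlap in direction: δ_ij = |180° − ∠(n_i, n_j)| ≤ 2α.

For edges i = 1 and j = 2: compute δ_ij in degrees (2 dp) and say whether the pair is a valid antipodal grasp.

α = atan 0.1 = 5.71°;  2α = 11.42°
edge 1: e_1 = (-3.64, -1.37);  n_1 = (-0.3523, +0.9359)
edge 2: e_2 = (+0.00, -3.84);  n_2 = (-1.0000, -0.0000)
∠(n_1, n_2) = 69.37°
δ = |180° − 69.37°| = 110.63°
110.63° > 2α = 11.42°  →  invalid

δ = 110.63°, invalid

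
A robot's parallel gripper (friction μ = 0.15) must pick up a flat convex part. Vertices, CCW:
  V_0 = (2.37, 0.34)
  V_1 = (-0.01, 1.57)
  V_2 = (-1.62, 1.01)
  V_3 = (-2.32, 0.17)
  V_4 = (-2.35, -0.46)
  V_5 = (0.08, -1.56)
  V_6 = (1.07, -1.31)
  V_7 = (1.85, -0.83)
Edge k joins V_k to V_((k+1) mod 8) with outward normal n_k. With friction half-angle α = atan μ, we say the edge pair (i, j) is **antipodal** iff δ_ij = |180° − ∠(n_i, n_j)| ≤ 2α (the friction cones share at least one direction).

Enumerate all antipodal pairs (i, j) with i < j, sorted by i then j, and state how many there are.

α = atan 0.15 = 8.53°;  2α = 17.06°
n_0 = (+0.4591, +0.8884)
n_1 = (-0.3285, +0.9445)
n_2 = (-0.7682, +0.6402)
n_3 = (-0.9989, +0.0476)
n_4 = (-0.4124, -0.9110)
n_5 = (+0.2448, -0.9696)
n_6 = (+0.5241, -0.8517)
n_7 = (+0.9138, -0.4061)
  (0,1): δ = 133.49°  ·
  (0,2): δ = 102.48°  ·
  (0,3): δ = 65.40°  ·
  (0,4): δ = 2.98°  ✓
  (0,5): δ = 41.50°  ·
  (0,6): δ = 58.94°  ·
  (0,7): δ = 93.37°  ·
  (1,2): δ = 148.98°  ·
  (1,3): δ = 111.91°  ·
  (1,4): δ = 43.53°  ·
  (1,5): δ = 5.01°  ✓
  (1,6): δ = 12.43°  ✓
  (1,7): δ = 46.86°  ·
  (2,3): δ = 142.92°  ·
  (2,4): δ = 74.55°  ·
  (2,5): δ = 36.02°  ·
  (2,6): δ = 18.59°  ·
  (2,7): δ = 15.84°  ✓
  (3,4): δ = 111.63°  ·
  (3,5): δ = 73.10°  ·
  (3,6): δ = 55.67°  ·
  (3,7): δ = 21.24°  ·
  (4,5): δ = 141.47°  ·
  (4,6): δ = 124.04°  ·
  (4,7): δ = 89.61°  ·
  (5,6): δ = 162.56°  ·
  (5,7): δ = 128.13°  ·
  (6,7): δ = 145.57°  ·
antipodal pairs: 4

count = 4; pairs: (0,4), (1,5), (1,6), (2,7)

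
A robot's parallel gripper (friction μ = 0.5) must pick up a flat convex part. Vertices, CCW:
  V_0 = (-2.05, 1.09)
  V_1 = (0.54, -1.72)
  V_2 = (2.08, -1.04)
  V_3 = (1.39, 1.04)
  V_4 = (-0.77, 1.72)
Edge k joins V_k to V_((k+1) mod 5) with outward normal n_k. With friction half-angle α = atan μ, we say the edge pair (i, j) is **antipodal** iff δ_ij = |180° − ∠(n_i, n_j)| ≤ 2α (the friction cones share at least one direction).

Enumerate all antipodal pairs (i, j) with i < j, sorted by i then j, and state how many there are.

α = atan 0.5 = 26.57°;  2α = 53.13°
n_0 = (-0.7353, -0.6777)
n_1 = (+0.4039, -0.9148)
n_2 = (+0.9491, +0.3149)
n_3 = (+0.3003, +0.9538)
n_4 = (-0.4416, +0.8972)
  (0,1): δ = 108.84°  ·
  (0,2): δ = 24.31°  ✓
  (0,3): δ = 29.86°  ✓
  (0,4): δ = 73.54°  ·
  (1,2): δ = 95.47°  ·
  (1,3): δ = 41.30°  ✓
  (1,4): δ = 2.38°  ✓
  (2,3): δ = 125.83°  ·
  (2,4): δ = 82.15°  ·
  (3,4): δ = 136.32°  ·
antipodal pairs: 4

count = 4; pairs: (0,2), (0,3), (1,3), (1,4)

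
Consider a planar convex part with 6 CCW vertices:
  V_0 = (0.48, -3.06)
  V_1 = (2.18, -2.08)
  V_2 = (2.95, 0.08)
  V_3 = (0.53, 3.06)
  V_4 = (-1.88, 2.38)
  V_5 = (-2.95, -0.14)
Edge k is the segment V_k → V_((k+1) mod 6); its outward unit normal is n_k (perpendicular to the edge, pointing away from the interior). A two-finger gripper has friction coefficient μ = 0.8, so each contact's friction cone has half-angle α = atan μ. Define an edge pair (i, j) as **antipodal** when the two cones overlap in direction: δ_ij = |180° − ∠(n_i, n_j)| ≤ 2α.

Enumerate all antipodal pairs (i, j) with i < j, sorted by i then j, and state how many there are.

α = atan 0.8 = 38.66°;  2α = 77.32°
n_0 = (+0.4994, -0.8664)
n_1 = (+0.9419, -0.3358)
n_2 = (+0.7763, +0.6304)
n_3 = (-0.2716, +0.9624)
n_4 = (-0.9205, +0.3908)
n_5 = (-0.6482, -0.7614)
  (0,1): δ = 139.58°  ·
  (0,2): δ = 80.88°  ·
  (0,3): δ = 14.21°  ✓
  (0,4): δ = 37.03°  ✓
  (0,5): δ = 109.63°  ·
  (1,2): δ = 121.30°  ·
  (1,3): δ = 54.62°  ✓
  (1,4): δ = 3.39°  ✓
  (1,5): δ = 69.21°  ✓
  (2,3): δ = 113.32°  ·
  (2,4): δ = 62.09°  ✓
  (2,5): δ = 10.51°  ✓
  (3,4): δ = 128.76°  ·
  (3,5): δ = 56.16°  ✓
  (4,5): δ = 107.40°  ·
antipodal pairs: 8

count = 8; pairs: (0,3), (0,4), (1,3), (1,4), (1,5), (2,4), (2,5), (3,5)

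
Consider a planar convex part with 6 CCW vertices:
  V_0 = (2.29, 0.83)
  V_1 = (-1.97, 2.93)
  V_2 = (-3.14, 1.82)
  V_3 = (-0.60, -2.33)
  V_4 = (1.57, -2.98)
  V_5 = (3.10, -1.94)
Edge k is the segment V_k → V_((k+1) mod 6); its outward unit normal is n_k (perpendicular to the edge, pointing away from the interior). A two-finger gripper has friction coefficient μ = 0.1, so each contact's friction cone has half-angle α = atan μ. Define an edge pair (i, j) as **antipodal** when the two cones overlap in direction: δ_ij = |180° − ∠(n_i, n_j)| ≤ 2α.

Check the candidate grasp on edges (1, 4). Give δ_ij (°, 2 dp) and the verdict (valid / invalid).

α = atan 0.1 = 5.71°;  2α = 11.42°
edge 1: e_1 = (-1.17, -1.11);  n_1 = (-0.6883, +0.7255)
edge 4: e_4 = (+1.53, +1.04);  n_4 = (+0.5622, -0.8270)
∠(n_1, n_4) = 170.71°
δ = |180° − 170.71°| = 9.29°
9.29° ≤ 2α = 11.42°  →  valid

δ = 9.29°, valid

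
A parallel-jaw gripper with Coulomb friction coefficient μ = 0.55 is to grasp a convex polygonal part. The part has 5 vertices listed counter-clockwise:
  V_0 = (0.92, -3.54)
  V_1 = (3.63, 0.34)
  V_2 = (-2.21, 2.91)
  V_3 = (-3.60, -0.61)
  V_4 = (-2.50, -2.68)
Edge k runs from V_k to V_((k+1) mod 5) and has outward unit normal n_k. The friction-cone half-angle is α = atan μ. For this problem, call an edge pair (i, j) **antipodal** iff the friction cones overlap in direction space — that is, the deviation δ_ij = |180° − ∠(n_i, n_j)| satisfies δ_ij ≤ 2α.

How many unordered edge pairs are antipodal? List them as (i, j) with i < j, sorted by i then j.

count = 3; pairs: (0,2), (1,3), (1,4)

α = atan 0.55 = 28.81°;  2α = 57.62°
n_0 = (+0.8198, -0.5726)
n_1 = (+0.4028, +0.9153)
n_2 = (-0.9301, +0.3673)
n_3 = (-0.8831, -0.4693)
n_4 = (-0.2439, -0.9698)
  (0,1): δ = 78.82°  ·
  (0,2): δ = 13.38°  ✓
  (0,3): δ = 62.92°  ·
  (0,4): δ = 110.82°  ·
  (1,2): δ = 87.80°  ·
  (1,3): δ = 38.26°  ✓
  (1,4): δ = 9.64°  ✓
  (2,3): δ = 130.47°  ·
  (2,4): δ = 82.57°  ·
  (3,4): δ = 132.10°  ·
antipodal pairs: 3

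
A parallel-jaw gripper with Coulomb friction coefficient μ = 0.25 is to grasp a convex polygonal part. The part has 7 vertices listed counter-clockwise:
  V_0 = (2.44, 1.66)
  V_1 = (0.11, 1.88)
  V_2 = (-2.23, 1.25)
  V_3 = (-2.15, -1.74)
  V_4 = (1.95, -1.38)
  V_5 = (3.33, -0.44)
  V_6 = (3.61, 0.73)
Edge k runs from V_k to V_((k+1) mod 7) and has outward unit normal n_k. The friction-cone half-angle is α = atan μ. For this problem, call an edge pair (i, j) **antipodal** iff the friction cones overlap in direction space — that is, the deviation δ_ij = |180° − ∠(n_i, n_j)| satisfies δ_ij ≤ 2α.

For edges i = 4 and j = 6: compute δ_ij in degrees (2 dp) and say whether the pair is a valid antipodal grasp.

δ = 72.74°, invalid

α = atan 0.25 = 14.04°;  2α = 28.07°
edge 4: e_4 = (+1.38, +0.94);  n_4 = (+0.5630, -0.8265)
edge 6: e_6 = (-1.17, +0.93);  n_6 = (+0.6222, +0.7828)
∠(n_4, n_6) = 107.26°
δ = |180° − 107.26°| = 72.74°
72.74° > 2α = 28.07°  →  invalid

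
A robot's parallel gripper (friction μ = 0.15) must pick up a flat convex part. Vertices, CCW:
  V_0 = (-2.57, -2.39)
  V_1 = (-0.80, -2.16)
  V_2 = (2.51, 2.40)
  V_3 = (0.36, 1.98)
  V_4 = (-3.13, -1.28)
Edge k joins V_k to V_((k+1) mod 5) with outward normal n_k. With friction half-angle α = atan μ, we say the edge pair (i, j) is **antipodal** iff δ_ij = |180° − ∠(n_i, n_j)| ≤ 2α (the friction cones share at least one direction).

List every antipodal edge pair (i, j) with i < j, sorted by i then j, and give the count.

α = atan 0.15 = 8.53°;  2α = 17.06°
n_0 = (+0.1289, -0.9917)
n_1 = (+0.8093, -0.5874)
n_2 = (-0.1917, +0.9814)
n_3 = (-0.6826, +0.7308)
n_4 = (-0.8928, -0.4504)
  (0,1): δ = 133.38°  ·
  (0,2): δ = 3.65°  ✓
  (0,3): δ = 35.64°  ·
  (0,4): δ = 109.37°  ·
  (1,2): δ = 42.97°  ·
  (1,3): δ = 10.98°  ✓
  (1,4): δ = 62.75°  ·
  (2,3): δ = 148.01°  ·
  (2,4): δ = 74.28°  ·
  (3,4): δ = 106.28°  ·
antipodal pairs: 2

count = 2; pairs: (0,2), (1,3)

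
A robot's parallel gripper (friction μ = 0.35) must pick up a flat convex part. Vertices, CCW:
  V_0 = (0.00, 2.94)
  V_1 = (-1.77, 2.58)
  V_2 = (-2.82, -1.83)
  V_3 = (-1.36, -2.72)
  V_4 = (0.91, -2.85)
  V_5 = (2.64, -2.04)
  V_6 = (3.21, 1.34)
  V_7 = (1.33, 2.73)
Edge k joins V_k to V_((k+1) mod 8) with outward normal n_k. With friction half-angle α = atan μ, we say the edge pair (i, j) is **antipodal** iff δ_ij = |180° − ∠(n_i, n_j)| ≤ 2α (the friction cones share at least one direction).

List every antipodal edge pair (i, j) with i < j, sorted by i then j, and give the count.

α = atan 0.35 = 19.29°;  2α = 38.58°
n_0 = (-0.1993, +0.9799)
n_1 = (-0.9728, +0.2316)
n_2 = (-0.5205, -0.8539)
n_3 = (-0.0572, -0.9984)
n_4 = (+0.4240, -0.9056)
n_5 = (+0.9861, -0.1663)
n_6 = (+0.5945, +0.8041)
n_7 = (+0.1560, +0.9878)
  (0,1): δ = 114.89°  ·
  (0,2): δ = 42.86°  ·
  (0,3): δ = 14.77°  ✓
  (0,4): δ = 13.59°  ✓
  (0,5): δ = 68.93°  ·
  (0,6): δ = 132.03°  ·
  (0,7): δ = 159.53°  ·
  (1,2): δ = 107.97°  ·
  (1,3): δ = 79.89°  ·
  (1,4): δ = 51.52°  ·
  (1,5): δ = 3.82°  ✓
  (1,6): δ = 66.91°  ·
  (1,7): δ = 94.42°  ·
  (2,3): δ = 151.91°  ·
  (2,4): δ = 123.54°  ·
  (2,5): δ = 68.21°  ·
  (2,6): δ = 5.11°  ✓
  (2,7): δ = 22.39°  ✓
  (3,4): δ = 151.63°  ·
  (3,5): δ = 96.29°  ·
  (3,6): δ = 33.20°  ✓
  (3,7): δ = 5.69°  ✓
  (4,5): δ = 124.66°  ·
  (4,6): δ = 61.57°  ·
  (4,7): δ = 34.06°  ✓
  (5,6): δ = 116.91°  ·
  (5,7): δ = 89.40°  ·
  (6,7): δ = 152.49°  ·
antipodal pairs: 8

count = 8; pairs: (0,3), (0,4), (1,5), (2,6), (2,7), (3,6), (3,7), (4,7)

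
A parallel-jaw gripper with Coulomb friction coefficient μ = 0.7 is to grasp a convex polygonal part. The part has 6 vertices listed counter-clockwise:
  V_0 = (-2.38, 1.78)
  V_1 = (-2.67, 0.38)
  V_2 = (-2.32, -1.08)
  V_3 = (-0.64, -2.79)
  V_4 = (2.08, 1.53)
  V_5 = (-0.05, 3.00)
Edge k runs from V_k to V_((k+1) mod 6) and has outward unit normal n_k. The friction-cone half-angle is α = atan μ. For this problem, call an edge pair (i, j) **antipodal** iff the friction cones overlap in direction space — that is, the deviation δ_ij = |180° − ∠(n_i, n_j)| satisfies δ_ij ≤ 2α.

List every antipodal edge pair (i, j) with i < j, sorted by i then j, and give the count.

α = atan 0.7 = 34.99°;  2α = 69.98°
n_0 = (-0.9792, +0.2028)
n_1 = (-0.9724, -0.2331)
n_2 = (-0.7133, -0.7008)
n_3 = (+0.8462, -0.5328)
n_4 = (+0.5680, +0.8230)
n_5 = (-0.4639, +0.8859)
  (0,1): δ = 154.82°  ·
  (0,2): δ = 123.80°  ·
  (0,3): δ = 20.49°  ✓
  (0,4): δ = 67.09°  ✓
  (0,5): δ = 129.34°  ·
  (1,2): δ = 148.99°  ·
  (1,3): δ = 45.68°  ✓
  (1,4): δ = 41.91°  ✓
  (1,5): δ = 104.16°  ·
  (2,3): δ = 76.69°  ·
  (2,4): δ = 10.90°  ✓
  (2,5): δ = 73.14°  ·
  (3,4): δ = 92.42°  ·
  (3,5): δ = 30.17°  ✓
  (4,5): δ = 117.75°  ·
antipodal pairs: 6

count = 6; pairs: (0,3), (0,4), (1,3), (1,4), (2,4), (3,5)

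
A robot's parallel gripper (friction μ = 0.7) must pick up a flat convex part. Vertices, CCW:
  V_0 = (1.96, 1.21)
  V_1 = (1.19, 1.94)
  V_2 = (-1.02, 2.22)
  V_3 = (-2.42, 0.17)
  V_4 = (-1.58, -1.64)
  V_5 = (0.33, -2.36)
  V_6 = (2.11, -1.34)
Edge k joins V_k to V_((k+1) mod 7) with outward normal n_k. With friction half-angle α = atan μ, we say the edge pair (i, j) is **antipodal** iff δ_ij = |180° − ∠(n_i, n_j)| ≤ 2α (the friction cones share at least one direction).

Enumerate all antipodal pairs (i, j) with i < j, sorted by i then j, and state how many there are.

α = atan 0.7 = 34.99°;  2α = 69.98°
n_0 = (+0.6880, +0.7257)
n_1 = (+0.1257, +0.9921)
n_2 = (-0.8258, +0.5640)
n_3 = (-0.9071, -0.4210)
n_4 = (-0.3527, -0.9357)
n_5 = (+0.4972, -0.8676)
n_6 = (+0.9983, +0.0587)
  (0,1): δ = 143.75°  ·
  (0,2): δ = 80.86°  ·
  (0,3): δ = 21.63°  ✓
  (0,4): δ = 22.82°  ✓
  (0,5): δ = 73.29°  ·
  (0,6): δ = 136.84°  ·
  (1,2): δ = 117.11°  ·
  (1,3): δ = 57.88°  ✓
  (1,4): δ = 13.43°  ✓
  (1,5): δ = 37.03°  ✓
  (1,6): δ = 100.59°  ·
  (2,3): δ = 120.77°  ·
  (2,4): δ = 76.32°  ·
  (2,5): δ = 25.86°  ✓
  (2,6): δ = 37.70°  ✓
  (3,4): δ = 135.55°  ·
  (3,5): δ = 85.08°  ·
  (3,6): δ = 21.53°  ✓
  (4,5): δ = 129.53°  ·
  (4,6): δ = 65.98°  ✓
  (5,6): δ = 116.45°  ·
antipodal pairs: 9

count = 9; pairs: (0,3), (0,4), (1,3), (1,4), (1,5), (2,5), (2,6), (3,6), (4,6)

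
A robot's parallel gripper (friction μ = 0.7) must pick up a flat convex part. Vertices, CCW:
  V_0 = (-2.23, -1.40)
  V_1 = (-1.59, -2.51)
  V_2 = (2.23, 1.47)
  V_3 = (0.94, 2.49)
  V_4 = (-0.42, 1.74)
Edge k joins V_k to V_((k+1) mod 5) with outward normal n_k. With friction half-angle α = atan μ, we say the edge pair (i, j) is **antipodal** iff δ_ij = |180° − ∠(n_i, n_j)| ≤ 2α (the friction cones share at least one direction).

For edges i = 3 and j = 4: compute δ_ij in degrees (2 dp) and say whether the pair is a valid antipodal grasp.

α = atan 0.7 = 34.99°;  2α = 69.98°
edge 3: e_3 = (-1.36, -0.75);  n_3 = (-0.4829, +0.8757)
edge 4: e_4 = (-1.81, -3.14);  n_4 = (-0.8664, +0.4994)
∠(n_3, n_4) = 31.16°
δ = |180° − 31.16°| = 148.84°
148.84° > 2α = 69.98°  →  invalid

δ = 148.84°, invalid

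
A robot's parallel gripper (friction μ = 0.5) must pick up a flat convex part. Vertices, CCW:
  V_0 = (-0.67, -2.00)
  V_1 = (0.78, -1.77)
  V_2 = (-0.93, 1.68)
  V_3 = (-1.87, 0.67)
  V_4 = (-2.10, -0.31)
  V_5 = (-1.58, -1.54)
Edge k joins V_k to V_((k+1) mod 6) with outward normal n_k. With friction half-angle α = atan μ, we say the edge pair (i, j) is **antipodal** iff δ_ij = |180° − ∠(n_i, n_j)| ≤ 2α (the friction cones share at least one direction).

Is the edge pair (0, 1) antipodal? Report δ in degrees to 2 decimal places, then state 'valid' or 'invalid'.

δ = 72.65°, invalid

α = atan 0.5 = 26.57°;  2α = 53.13°
edge 0: e_0 = (+1.45, +0.23);  n_0 = (+0.1567, -0.9877)
edge 1: e_1 = (-1.71, +3.45);  n_1 = (+0.8960, +0.4441)
∠(n_0, n_1) = 107.35°
δ = |180° − 107.35°| = 72.65°
72.65° > 2α = 53.13°  →  invalid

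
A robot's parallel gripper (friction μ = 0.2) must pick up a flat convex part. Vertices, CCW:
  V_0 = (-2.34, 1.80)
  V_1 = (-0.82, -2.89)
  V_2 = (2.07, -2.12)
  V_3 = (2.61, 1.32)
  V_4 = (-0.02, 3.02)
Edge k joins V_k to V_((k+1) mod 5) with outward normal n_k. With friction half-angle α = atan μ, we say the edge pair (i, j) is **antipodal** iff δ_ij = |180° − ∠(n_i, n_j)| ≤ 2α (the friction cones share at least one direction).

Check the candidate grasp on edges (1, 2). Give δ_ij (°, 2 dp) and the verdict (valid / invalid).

δ = 113.84°, invalid

α = atan 0.2 = 11.31°;  2α = 22.62°
edge 1: e_1 = (+2.89, +0.77);  n_1 = (+0.2575, -0.9663)
edge 2: e_2 = (+0.54, +3.44);  n_2 = (+0.9879, -0.1551)
∠(n_1, n_2) = 66.16°
δ = |180° − 66.16°| = 113.84°
113.84° > 2α = 22.62°  →  invalid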